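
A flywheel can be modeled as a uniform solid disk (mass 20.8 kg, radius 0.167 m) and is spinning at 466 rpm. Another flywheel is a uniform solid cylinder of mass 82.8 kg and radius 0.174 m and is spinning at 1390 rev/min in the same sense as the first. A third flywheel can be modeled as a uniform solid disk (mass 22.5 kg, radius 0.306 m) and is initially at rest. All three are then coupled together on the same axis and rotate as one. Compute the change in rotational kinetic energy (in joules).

No external torque acts about the common axis, so total angular momentum is conserved.
Moments of inertia: I_A = ½(20.8)(0.167)² = 0.2900 kg·m²; I_B = ½(82.8)(0.174)² = 1.253 kg·m²; I_C = ½(22.5)(0.306)² = 1.053 kg·m².
Taking A's sense as positive: L = (0.2900)(466) + (1.253)(1390) = 1877 kg·m²·rpm.
Combined I = 0.2900 + 1.253 + 1.053 = 2.597 kg·m².
ω_f = L / I = 1877 / 2.597 = 723.0 rpm.
KE_i = ½ΣIω² = 13620 J; KE_f = ½(2.597)(75.71)² = 7442 J.

ΔKE ≈ -6180 J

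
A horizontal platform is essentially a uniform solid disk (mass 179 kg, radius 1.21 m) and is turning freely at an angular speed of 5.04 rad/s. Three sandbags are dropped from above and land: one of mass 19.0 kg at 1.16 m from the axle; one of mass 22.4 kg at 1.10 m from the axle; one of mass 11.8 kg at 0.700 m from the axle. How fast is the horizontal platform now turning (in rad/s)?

The added mass arrives with no angular momentum about the axle, and any external torque about the axle is negligible, so the system's angular momentum is conserved.
I_p = ½(179)(1.21)² = 131.0 kg·m².
Added inertia Σmr² = (19.0)(1.16)² + (22.4)(1.10)² + (11.8)(0.700)² = 58.45 kg·m²; I_f = 131.0 + 58.45 = 189.5 kg·m².
ω_f = I_p ω_i / I_f = (131.0)(5.04) / 189.5 = 3.485 rad/s.

ω_f ≈ 3.49 rad/s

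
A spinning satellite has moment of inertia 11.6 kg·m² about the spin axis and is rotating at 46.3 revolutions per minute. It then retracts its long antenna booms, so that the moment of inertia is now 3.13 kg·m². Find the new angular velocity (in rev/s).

No external torque acts about the spin axis, so angular momentum is conserved.
ω₂ = I₁ω₁ / I₂ = (11.60)(46.3 rpm) / (3.130) = 171.6 rpm = 2.860 rev/s.

ω₂ ≈ 2.86 rev/s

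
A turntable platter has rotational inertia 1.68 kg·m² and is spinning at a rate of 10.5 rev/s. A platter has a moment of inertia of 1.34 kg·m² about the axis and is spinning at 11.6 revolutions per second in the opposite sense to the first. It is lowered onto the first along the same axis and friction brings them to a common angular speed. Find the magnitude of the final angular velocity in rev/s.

|ω_f| ≈ 0.694 rev/s

The coupling torques are internal; angular momentum about the shared axis is conserved.
Taking A's sense as positive: L = (1.680)(10.5) − (1.340)(11.6) = 2.096 kg·m²·rev/s.
Combined I = 1.680 + 1.340 = 3.020 kg·m².
ω_f = L / I = 2.096 / 3.020 = 0.6940 rev/s.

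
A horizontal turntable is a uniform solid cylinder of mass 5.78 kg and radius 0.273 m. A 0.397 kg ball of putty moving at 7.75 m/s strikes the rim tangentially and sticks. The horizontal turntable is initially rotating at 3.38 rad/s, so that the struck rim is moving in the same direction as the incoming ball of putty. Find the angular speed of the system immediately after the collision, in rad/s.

|ω_f| ≈ 6.40 rad/s

About the axle the impulsive forces during the collision are internal, so angular momentum about that axis is conserved.
I_p = ½(5.78)(0.273)² = 0.2154 kg·m². Taking the sense of the ball of putty's angular momentum as positive, L_{ball} = m v R = (0.397)(7.75)(0.273) = 0.8400 kg·m²/s.
L_i = +I_p ω_p + m v R = +(0.2154)(3.38) + 0.8400 = 1.568 kg·m²/s.
After sticking, I_f = I_p + m R² = 0.2154 + (0.397)(0.273)² = 0.2450 kg·m².
ω_f = L_i / I_f = 1.568 / 0.2450 = 6.400 rad/s.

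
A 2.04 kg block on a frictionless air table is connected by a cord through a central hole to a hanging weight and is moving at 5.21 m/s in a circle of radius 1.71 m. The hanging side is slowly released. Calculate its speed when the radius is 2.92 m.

The only horizontal force on the mass is along the cord (radial), so it exerts no torque about the hole and angular momentum m v r is conserved.
v₂ = v₁ r₁ / r₂ = (5.21)(1.71) / (2.92) = 3.051 m/s.

v₂ ≈ 3.05 m/s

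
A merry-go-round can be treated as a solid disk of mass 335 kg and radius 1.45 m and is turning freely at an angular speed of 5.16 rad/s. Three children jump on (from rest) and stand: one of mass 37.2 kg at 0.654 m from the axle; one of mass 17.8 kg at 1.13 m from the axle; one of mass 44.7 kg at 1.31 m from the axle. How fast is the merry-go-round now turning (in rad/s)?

No external torque acts about the axle; L_before = L_after.
I_p = ½(335)(1.45)² = 352.2 kg·m².
Added inertia Σmr² = (37.2)(0.654)² + (17.8)(1.13)² + (44.7)(1.31)² = 115.3 kg·m²; I_f = 352.2 + 115.3 = 467.5 kg·m².
ω_f = I_p ω_i / I_f = (352.2)(5.16) / 467.5 = 3.887 rad/s.

ω_f ≈ 3.89 rad/s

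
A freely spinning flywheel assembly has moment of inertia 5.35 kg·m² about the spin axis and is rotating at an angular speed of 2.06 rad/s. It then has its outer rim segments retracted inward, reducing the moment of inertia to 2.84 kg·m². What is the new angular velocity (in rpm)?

Angular momentum about the spin axis is conserved since the torque about it is zero.
ω₂ = I₁ω₁ / I₂ = (5.350)(2.06 rad/s) / (2.840) = 3.881 rad/s = 37.06 rpm.

ω₂ ≈ 37.1 rpm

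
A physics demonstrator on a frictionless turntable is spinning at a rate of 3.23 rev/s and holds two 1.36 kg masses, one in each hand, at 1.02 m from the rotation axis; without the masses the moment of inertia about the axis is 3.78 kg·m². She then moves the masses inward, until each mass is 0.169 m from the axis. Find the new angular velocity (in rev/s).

ω₂ ≈ 5.53 rev/s

With no external torque about the axis, L is conserved: I₁ω₁ = I₂ω₂.
I₁ = 3.78 + 2(1.36)(1.02)² = 6.610 kg·m²; I₂ = 3.78 + 2(1.36)(0.169)² = 3.858 kg·m².
ω₂ = I₁ω₁ / I₂ = (6.610)(3.23 rev/s) / (3.858) = 5.534 rev/s.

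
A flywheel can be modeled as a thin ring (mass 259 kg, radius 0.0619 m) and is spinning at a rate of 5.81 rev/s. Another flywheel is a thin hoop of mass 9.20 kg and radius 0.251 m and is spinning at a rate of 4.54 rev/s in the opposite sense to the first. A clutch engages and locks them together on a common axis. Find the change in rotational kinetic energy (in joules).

ΔKE ≈ -774 J

No external torque acts about the common axis, so total angular momentum is conserved.
Moments of inertia: I_A = (259)(0.0619)² = 0.9924 kg·m²; I_B = (9.20)(0.251)² = 0.5796 kg·m².
Taking A's sense as positive: L = (0.9924)(5.81) − (0.5796)(4.54) = 3.134 kg·m²·rev/s.
Combined I = 0.9924 + 0.5796 = 1.572 kg·m².
ω_f = L / I = 3.134 / 1.572 = 1.994 rev/s.
KE_i = ½ΣIω² = 897.1 J; KE_f = ½(1.572)(12.53)² = 123.4 J.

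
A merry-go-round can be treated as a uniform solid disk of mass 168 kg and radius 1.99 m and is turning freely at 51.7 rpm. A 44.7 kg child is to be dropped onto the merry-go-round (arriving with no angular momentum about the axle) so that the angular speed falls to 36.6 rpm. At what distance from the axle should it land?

The added mass arrives with no angular momentum about the axle, and any external torque about the axle is negligible, so the system's angular momentum is conserved.
I_p = ½(168)(1.99)² = 332.6 kg·m².
I_p ω_i = (I_p + m r²) ω_f ⇒ m r² = I_p(ω_i/ω_f − 1) = 332.6(51.7/36.6 − 1) = 137.2 kg·m².
r = √(137.2/44.7) = 1.752 m.

r ≈ 1.75 m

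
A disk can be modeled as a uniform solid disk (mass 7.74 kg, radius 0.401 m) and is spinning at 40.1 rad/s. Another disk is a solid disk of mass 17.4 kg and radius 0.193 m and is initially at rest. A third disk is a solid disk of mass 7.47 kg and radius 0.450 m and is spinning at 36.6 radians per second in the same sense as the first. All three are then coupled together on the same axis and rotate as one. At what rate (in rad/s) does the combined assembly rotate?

The coupling torques are internal; angular momentum about the shared axis is conserved.
Moments of inertia: I_A = ½(7.74)(0.401)² = 0.6223 kg·m²; I_B = ½(17.4)(0.193)² = 0.3241 kg·m²; I_C = ½(7.47)(0.450)² = 0.7563 kg·m².
Taking A's sense as positive: L = (0.6223)(40.1) + (0.7563)(36.6) = 52.64 kg·m²·rad/s.
Combined I = 0.6223 + 0.3241 + 0.7563 = 1.703 kg·m².
ω_f = L / I = 52.64 / 1.703 = 30.91 rad/s.

|ω_f| ≈ 30.9 rad/s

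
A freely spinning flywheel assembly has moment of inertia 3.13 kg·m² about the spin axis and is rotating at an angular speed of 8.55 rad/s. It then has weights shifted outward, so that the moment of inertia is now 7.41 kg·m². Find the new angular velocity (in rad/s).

ω₂ ≈ 3.61 rad/s

With no external torque about the axis, L is conserved: I₁ω₁ = I₂ω₂.
ω₂ = I₁ω₁ / I₂ = (3.130)(8.55 rad/s) / (7.410) = 3.612 rad/s.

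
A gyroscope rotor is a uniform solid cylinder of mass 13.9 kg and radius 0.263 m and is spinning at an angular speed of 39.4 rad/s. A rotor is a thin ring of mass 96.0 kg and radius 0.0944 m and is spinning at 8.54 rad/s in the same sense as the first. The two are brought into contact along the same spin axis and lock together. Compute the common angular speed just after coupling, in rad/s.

No external torque acts about the common axis, so total angular momentum is conserved.
Moments of inertia: I_A = ½(13.9)(0.263)² = 0.4807 kg·m²; I_B = (96.0)(0.0944)² = 0.8555 kg·m².
Taking A's sense as positive: L = (0.4807)(39.4) + (0.8555)(8.54) = 26.25 kg·m²·rad/s.
Combined I = 0.4807 + 0.8555 = 1.336 kg·m².
ω_f = L / I = 26.25 / 1.336 = 19.64 rad/s.

|ω_f| ≈ 19.6 rad/s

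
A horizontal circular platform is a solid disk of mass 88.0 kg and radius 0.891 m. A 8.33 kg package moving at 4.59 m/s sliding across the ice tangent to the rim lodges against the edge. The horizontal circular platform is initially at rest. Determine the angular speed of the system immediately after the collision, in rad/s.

The axle reaction passes through the central axle and exerts no torque about it; angular momentum about the central axle is conserved through the impact.
I_p = ½(88.0)(0.891)² = 34.93 kg·m². Taking the sense of the package's angular momentum as positive, L_{package} = m v R = (8.33)(4.59)(0.891) = 34.07 kg·m²/s.
L_i = 0 + 34.07 = 34.07 kg·m²/s.
After sticking, I_f = I_p + m R² = 34.93 + (8.33)(0.891)² = 41.54 kg·m².
ω_f = L_i / I_f = 34.07 / 41.54 = 0.8200 rad/s.

|ω_f| ≈ 0.820 rad/s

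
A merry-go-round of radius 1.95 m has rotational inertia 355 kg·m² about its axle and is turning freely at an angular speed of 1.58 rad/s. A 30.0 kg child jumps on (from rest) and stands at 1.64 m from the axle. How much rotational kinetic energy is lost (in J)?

energy lost ≈ 82.1 J

The added mass arrives with no angular momentum about the axle, and any external torque about the axle is negligible, so the system's angular momentum is conserved.
Added inertia Σmr² = (30.0)(1.64)² = 80.69 kg·m²; I_f = 355.0 + 80.69 = 435.7 kg·m².
ω_f = I_p ω_i / I_f = (355.0)(1.58) / 435.7 = 1.287 rad/s.
KE_i = ½(355.0)(1.580 rad/s)² = 443.1 J; KE_f = ½(435.7)(1.287)² = 361.0 J.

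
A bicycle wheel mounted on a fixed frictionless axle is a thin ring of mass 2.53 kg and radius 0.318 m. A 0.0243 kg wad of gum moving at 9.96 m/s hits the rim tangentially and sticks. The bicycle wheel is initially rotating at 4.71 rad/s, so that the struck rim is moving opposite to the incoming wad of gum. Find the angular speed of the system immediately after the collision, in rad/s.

|ω_f| ≈ 4.37 rad/s

About the axle the impulsive forces during the collision are internal, so angular momentum about that axis is conserved.
I_p = (2.53)(0.318)² = 0.2558 kg·m². Taking the sense of the wad of gum's angular momentum as positive, L_{wad} = m v R = (0.0243)(9.96)(0.318) = 0.07696 kg·m²/s.
L_i = −I_p ω_p + m v R = −(0.2558)(4.71) + 0.07696 = -1.128 kg·m²/s.
After sticking, I_f = I_p + m R² = 0.2558 + (0.0243)(0.318)² = 0.2583 kg·m².
ω_f = L_i / I_f = -1.128 / 0.2583 = -4.367 rad/s.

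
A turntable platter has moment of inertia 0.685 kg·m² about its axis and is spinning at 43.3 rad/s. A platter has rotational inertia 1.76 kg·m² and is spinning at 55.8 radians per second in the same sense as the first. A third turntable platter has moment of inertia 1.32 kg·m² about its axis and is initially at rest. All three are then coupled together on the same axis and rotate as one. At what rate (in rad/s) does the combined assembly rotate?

The coupling torques are internal; angular momentum about the shared axis is conserved.
Taking A's sense as positive: L = (0.6850)(43.3) + (1.760)(55.8) = 127.9 kg·m²·rad/s.
Combined I = 0.6850 + 1.760 + 1.320 = 3.765 kg·m².
ω_f = L / I = 127.9 / 3.765 = 33.96 rad/s.

|ω_f| ≈ 34.0 rad/s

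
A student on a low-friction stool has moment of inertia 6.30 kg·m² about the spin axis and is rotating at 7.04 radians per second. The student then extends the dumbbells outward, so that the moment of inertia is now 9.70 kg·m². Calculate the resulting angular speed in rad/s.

No external torque acts about the spin axis, so angular momentum is conserved.
ω₂ = I₁ω₁ / I₂ = (6.300)(7.04 rad/s) / (9.700) = 4.572 rad/s.

ω₂ ≈ 4.57 rad/s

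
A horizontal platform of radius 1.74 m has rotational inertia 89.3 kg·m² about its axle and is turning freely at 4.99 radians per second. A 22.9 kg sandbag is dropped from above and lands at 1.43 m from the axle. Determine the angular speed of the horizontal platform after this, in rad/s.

ω_f ≈ 3.27 rad/s

The added mass arrives with no angular momentum about the axle, and any external torque about the axle is negligible, so the system's angular momentum is conserved.
Added inertia Σmr² = (22.9)(1.43)² = 46.83 kg·m²; I_f = 89.30 + 46.83 = 136.1 kg·m².
ω_f = I_p ω_i / I_f = (89.30)(4.99) / 136.1 = 3.273 rad/s.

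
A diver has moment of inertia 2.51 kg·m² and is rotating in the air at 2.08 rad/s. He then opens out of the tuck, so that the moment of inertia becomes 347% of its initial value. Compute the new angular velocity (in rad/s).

ω₂ ≈ 0.599 rad/s

With no external torque about the axis, L is conserved: I₁ω₁ = I₂ω₂.
I₂ = 3.47 × 2.51 = 8.710 kg·m².
ω₂ = I₁ω₁ / I₂ = (2.510)(2.08 rad/s) / (8.710) = 0.5994 rad/s.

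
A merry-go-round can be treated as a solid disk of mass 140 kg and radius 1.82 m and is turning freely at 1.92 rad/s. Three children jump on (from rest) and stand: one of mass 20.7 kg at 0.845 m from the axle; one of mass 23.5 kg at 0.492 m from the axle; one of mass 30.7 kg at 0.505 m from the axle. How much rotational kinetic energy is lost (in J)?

The added mass arrives with no angular momentum about the axle, and any external torque about the axle is negligible, so the system's angular momentum is conserved.
I_p = ½(140)(1.82)² = 231.9 kg·m².
Added inertia Σmr² = (20.7)(0.845)² + (23.5)(0.492)² + (30.7)(0.505)² = 28.30 kg·m²; I_f = 231.9 + 28.30 = 260.2 kg·m².
ω_f = I_p ω_i / I_f = (231.9)(1.92) / 260.2 = 1.711 rad/s.
KE_i = ½(231.9)(1.920 rad/s)² = 427.4 J; KE_f = ½(260.2)(1.711)² = 380.9 J.

energy lost ≈ 46.5 J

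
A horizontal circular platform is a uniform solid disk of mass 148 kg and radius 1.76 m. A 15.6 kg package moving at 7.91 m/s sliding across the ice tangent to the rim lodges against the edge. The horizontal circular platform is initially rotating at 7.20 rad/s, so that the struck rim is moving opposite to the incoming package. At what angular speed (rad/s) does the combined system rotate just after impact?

The axle reaction passes through the central axle and exerts no torque about it; angular momentum about the central axle is conserved through the impact.
I_p = ½(148)(1.76)² = 229.2 kg·m². Taking the sense of the package's angular momentum as positive, L_{package} = m v R = (15.6)(7.91)(1.76) = 217.2 kg·m²/s.
L_i = −I_p ω_p + m v R = −(229.2)(7.20) + 217.2 = -1433 kg·m²/s.
After sticking, I_f = I_p + m R² = 229.2 + (15.6)(1.76)² = 277.5 kg·m².
ω_f = L_i / I_f = -1433 / 277.5 = -5.164 rad/s.

|ω_f| ≈ 5.16 rad/s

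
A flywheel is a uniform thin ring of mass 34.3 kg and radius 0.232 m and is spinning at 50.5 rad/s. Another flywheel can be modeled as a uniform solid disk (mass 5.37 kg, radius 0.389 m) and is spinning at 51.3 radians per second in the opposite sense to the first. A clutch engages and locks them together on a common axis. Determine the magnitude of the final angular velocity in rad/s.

No external torque acts about the common axis, so total angular momentum is conserved.
Moments of inertia: I_A = (34.3)(0.232)² = 1.846 kg·m²; I_B = ½(5.37)(0.389)² = 0.4063 kg·m².
Taking A's sense as positive: L = (1.846)(50.5) − (0.4063)(51.3) = 72.39 kg·m²·rad/s.
Combined I = 1.846 + 0.4063 = 2.252 kg·m².
ω_f = L / I = 72.39 / 2.252 = 32.14 rad/s.

|ω_f| ≈ 32.1 rad/s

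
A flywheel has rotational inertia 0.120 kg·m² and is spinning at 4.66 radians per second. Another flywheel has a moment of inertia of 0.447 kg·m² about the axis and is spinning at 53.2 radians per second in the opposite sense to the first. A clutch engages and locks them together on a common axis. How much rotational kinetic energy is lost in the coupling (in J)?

No external torque acts about the common axis, so total angular momentum is conserved.
Taking A's sense as positive: L = (0.1200)(4.66) − (0.4470)(53.2) = -23.22 kg·m²·rad/s.
Combined I = 0.1200 + 0.4470 = 0.5670 kg·m².
ω_f = L / I = -23.22 / 0.5670 = -40.95 rad/s.
KE_i = ½ΣIω² = 633.9 J; KE_f = ½(0.5670)(40.95)² = 475.5 J.

ΔKE lost ≈ 158 J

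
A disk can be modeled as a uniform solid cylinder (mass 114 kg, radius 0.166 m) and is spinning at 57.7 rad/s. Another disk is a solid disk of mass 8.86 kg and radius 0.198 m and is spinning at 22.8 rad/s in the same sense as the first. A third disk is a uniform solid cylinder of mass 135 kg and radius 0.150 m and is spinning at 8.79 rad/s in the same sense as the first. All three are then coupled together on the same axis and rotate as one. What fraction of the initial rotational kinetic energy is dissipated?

fraction ≈ 0.343

The coupling torques are internal; angular momentum about the shared axis is conserved.
Moments of inertia: I_A = ½(114)(0.166)² = 1.571 kg·m²; I_B = ½(8.86)(0.198)² = 0.1737 kg·m²; I_C = ½(135)(0.150)² = 1.519 kg·m².
Taking A's sense as positive: L = (1.571)(57.7) + (0.1737)(22.8) + (1.519)(8.79) = 107.9 kg·m²·rad/s.
Combined I = 1.571 + 0.1737 + 1.519 = 3.263 kg·m².
ω_f = L / I = 107.9 / 3.263 = 33.08 rad/s.
KE_i = ½ΣIω² = 2718 J; KE_f = ½(3.263)(33.08)² = 1785 J.
Fraction dissipated = (KE_i − KE_f)/KE_i = 0.3433.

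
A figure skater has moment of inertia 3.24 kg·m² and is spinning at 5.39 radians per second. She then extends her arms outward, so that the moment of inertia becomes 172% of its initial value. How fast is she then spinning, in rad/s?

ω₂ ≈ 3.13 rad/s

No external torque acts about the spin axis, so angular momentum is conserved.
I₂ = 1.72 × 3.24 = 5.573 kg·m².
ω₂ = I₁ω₁ / I₂ = (3.240)(5.39 rad/s) / (5.573) = 3.134 rad/s.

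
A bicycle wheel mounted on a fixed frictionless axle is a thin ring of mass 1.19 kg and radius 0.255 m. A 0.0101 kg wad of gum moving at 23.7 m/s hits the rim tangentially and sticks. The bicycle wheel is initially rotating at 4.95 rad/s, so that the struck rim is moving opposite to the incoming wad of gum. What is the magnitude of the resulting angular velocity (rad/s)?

About the axle the impulsive forces during the collision are internal, so angular momentum about that axis is conserved.
I_p = (1.19)(0.255)² = 0.07738 kg·m². Taking the sense of the wad of gum's angular momentum as positive, L_{wad} = m v R = (0.0101)(23.7)(0.255) = 0.06104 kg·m²/s.
L_i = −I_p ω_p + m v R = −(0.07738)(4.95) + 0.06104 = -0.3220 kg·m²/s.
After sticking, I_f = I_p + m R² = 0.07738 + (0.0101)(0.255)² = 0.07804 kg·m².
ω_f = L_i / I_f = -0.3220 / 0.07804 = -4.126 rad/s.

|ω_f| ≈ 4.13 rad/s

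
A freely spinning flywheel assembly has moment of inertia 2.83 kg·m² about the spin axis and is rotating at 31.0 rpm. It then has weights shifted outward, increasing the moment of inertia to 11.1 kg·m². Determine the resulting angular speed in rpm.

ω₂ ≈ 7.90 rpm

With no external torque about the axis, L is conserved: I₁ω₁ = I₂ω₂.
ω₂ = I₁ω₁ / I₂ = (2.830)(31.0 rpm) / (11.10) = 7.904 rpm.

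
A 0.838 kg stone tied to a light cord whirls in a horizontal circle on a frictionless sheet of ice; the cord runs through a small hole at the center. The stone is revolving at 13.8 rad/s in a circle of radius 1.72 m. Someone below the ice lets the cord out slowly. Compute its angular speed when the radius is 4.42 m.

The constraining force is radial, so m r² ω about the center is conserved.
ω₂ = ω₁ (r₁/r₂)² = (13.8)(1.72/4.42)² = 2.090 rad/s.

ω₂ ≈ 2.09 rad/s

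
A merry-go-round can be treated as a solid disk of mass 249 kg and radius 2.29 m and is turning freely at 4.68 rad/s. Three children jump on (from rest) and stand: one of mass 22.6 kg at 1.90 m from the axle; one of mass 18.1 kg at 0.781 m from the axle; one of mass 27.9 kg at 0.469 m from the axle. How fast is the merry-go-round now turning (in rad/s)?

ω_f ≈ 4.07 rad/s

The added mass arrives with no angular momentum about the axle, and any external torque about the axle is negligible, so the system's angular momentum is conserved.
I_p = ½(249)(2.29)² = 652.9 kg·m².
Added inertia Σmr² = (22.6)(1.90)² + (18.1)(0.781)² + (27.9)(0.469)² = 98.76 kg·m²; I_f = 652.9 + 98.76 = 751.7 kg·m².
ω_f = I_p ω_i / I_f = (652.9)(4.68) / 751.7 = 4.065 rad/s.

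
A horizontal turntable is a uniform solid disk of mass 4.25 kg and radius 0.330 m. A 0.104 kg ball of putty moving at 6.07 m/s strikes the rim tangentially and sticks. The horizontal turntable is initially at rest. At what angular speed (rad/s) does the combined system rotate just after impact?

The axle reaction passes through the axle and exerts no torque about it; angular momentum about the axle is conserved through the impact.
I_p = ½(4.25)(0.330)² = 0.2314 kg·m². Taking the sense of the ball of putty's angular momentum as positive, L_{ball} = m v R = (0.104)(6.07)(0.330) = 0.2083 kg·m²/s.
L_i = 0 + 0.2083 = 0.2083 kg·m²/s.
After sticking, I_f = I_p + m R² = 0.2314 + (0.104)(0.330)² = 0.2427 kg·m².
ω_f = L_i / I_f = 0.2083 / 0.2427 = 0.8582 rad/s.

|ω_f| ≈ 0.858 rad/s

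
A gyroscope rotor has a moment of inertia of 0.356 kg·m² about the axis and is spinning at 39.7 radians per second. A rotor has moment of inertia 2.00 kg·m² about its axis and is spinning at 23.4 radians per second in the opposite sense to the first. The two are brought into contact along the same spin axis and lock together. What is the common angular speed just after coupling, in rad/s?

|ω_f| ≈ 13.9 rad/s

No external torque acts about the common axis, so total angular momentum is conserved.
Taking A's sense as positive: L = (0.3560)(39.7) − (2.000)(23.4) = -32.67 kg·m²·rad/s.
Combined I = 0.3560 + 2.000 = 2.356 kg·m².
ω_f = L / I = -32.67 / 2.356 = -13.87 rad/s.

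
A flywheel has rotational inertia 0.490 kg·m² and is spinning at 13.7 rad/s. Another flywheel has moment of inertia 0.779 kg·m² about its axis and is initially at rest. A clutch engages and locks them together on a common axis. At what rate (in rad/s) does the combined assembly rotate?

The coupling torques are internal; angular momentum about the shared axis is conserved.
Taking A's sense as positive: L = (0.4900)(13.7) = 6.713 kg·m²·rad/s.
Combined I = 0.4900 + 0.7790 = 1.269 kg·m².
ω_f = L / I = 6.713 / 1.269 = 5.290 rad/s.

|ω_f| ≈ 5.29 rad/s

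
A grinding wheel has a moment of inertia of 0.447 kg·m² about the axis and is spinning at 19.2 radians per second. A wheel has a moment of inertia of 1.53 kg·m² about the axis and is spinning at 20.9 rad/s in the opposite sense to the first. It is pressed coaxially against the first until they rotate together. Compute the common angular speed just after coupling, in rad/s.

|ω_f| ≈ 11.8 rad/s

The coupling torques are internal; angular momentum about the shared axis is conserved.
Taking A's sense as positive: L = (0.4470)(19.2) − (1.530)(20.9) = -23.39 kg·m²·rad/s.
Combined I = 0.4470 + 1.530 = 1.977 kg·m².
ω_f = L / I = -23.39 / 1.977 = -11.83 rad/s.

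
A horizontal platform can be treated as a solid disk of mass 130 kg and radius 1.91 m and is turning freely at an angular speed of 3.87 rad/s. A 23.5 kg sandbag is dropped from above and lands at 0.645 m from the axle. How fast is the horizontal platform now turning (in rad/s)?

ω_f ≈ 3.72 rad/s

No external torque acts about the axle; L_before = L_after.
I_p = ½(130)(1.91)² = 237.1 kg·m².
Added inertia Σmr² = (23.5)(0.645)² = 9.777 kg·m²; I_f = 237.1 + 9.777 = 246.9 kg·m².
ω_f = I_p ω_i / I_f = (237.1)(3.87) / 246.9 = 3.717 rad/s.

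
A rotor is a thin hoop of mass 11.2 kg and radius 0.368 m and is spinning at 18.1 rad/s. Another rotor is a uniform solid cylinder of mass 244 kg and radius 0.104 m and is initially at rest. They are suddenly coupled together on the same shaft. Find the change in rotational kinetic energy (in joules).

No external torque acts about the common axis, so total angular momentum is conserved.
Moments of inertia: I_A = (11.2)(0.368)² = 1.517 kg·m²; I_B = ½(244)(0.104)² = 1.320 kg·m².
Taking A's sense as positive: L = (1.517)(18.1) = 27.45 kg·m²·rad/s.
Combined I = 1.517 + 1.320 = 2.836 kg·m².
ω_f = L / I = 27.45 / 2.836 = 9.679 rad/s.
KE_i = ½ΣIω² = 248.5 J; KE_f = ½(2.836)(9.679)² = 132.9 J.

ΔKE ≈ -116 J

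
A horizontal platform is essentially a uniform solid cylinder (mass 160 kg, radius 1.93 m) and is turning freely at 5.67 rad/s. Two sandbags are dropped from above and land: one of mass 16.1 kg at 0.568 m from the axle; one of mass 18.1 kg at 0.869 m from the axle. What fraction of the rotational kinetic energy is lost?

The added mass arrives with no angular momentum about the axle, and any external torque about the axle is negligible, so the system's angular momentum is conserved.
I_p = ½(160)(1.93)² = 298.0 kg·m².
Added inertia Σmr² = (16.1)(0.568)² + (18.1)(0.869)² = 18.86 kg·m²; I_f = 298.0 + 18.86 = 316.9 kg·m².
ω_f = I_p ω_i / I_f = (298.0)(5.67) / 316.9 = 5.332 rad/s.
KE_i = ½(298.0)(5.670 rad/s)² = 4790 J; KE_f = ½(316.9)(5.332)² = 4505 J.
Fraction lost = 0.05953.

fraction ≈ 0.0595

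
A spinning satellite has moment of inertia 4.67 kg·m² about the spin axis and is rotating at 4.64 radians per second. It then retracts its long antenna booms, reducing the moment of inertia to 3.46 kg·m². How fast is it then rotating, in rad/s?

ω₂ ≈ 6.26 rad/s

No external torque acts about the spin axis, so angular momentum is conserved.
ω₂ = I₁ω₁ / I₂ = (4.670)(4.64 rad/s) / (3.460) = 6.263 rad/s.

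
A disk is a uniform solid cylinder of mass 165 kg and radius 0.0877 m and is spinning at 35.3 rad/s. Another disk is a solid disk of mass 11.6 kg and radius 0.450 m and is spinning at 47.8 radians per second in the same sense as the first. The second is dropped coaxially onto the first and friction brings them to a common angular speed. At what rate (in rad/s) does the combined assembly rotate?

|ω_f| ≈ 43.4 rad/s

No external torque acts about the common axis, so total angular momentum is conserved.
Moments of inertia: I_A = ½(165)(0.0877)² = 0.6345 kg·m²; I_B = ½(11.6)(0.450)² = 1.174 kg·m².
Taking A's sense as positive: L = (0.6345)(35.3) + (1.174)(47.8) = 78.54 kg·m²·rad/s.
Combined I = 0.6345 + 1.174 = 1.809 kg·m².
ω_f = L / I = 78.54 / 1.809 = 43.42 rad/s.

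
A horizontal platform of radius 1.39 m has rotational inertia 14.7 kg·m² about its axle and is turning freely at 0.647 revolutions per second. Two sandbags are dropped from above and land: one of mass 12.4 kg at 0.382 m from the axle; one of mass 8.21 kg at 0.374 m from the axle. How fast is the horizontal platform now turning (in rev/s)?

ω_f ≈ 0.539 rev/s

The added mass arrives with no angular momentum about the axle, and any external torque about the axle is negligible, so the system's angular momentum is conserved.
Added inertia Σmr² = (12.4)(0.382)² + (8.21)(0.374)² = 2.958 kg·m²; I_f = 14.70 + 2.958 = 17.66 kg·m².
ω_f = I_p ω_i / I_f = (14.70)(0.647) / 17.66 = 0.5386 rev/s.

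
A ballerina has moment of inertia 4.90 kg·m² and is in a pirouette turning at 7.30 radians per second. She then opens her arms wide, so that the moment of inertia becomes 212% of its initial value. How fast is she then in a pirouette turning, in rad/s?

With no external torque about the axis, L is conserved: I₁ω₁ = I₂ω₂.
I₂ = 2.12 × 4.90 = 10.39 kg·m².
ω₂ = I₁ω₁ / I₂ = (4.900)(7.30 rad/s) / (10.39) = 3.443 rad/s.

ω₂ ≈ 3.44 rad/s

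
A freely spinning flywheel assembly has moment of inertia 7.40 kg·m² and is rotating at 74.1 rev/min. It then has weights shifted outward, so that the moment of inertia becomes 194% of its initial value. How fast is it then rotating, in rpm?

ω₂ ≈ 38.2 rpm

With no external torque about the axis, L is conserved: I₁ω₁ = I₂ω₂.
I₂ = 1.94 × 7.40 = 14.36 kg·m².
ω₂ = I₁ω₁ / I₂ = (7.400)(74.1 rpm) / (14.36) = 38.20 rpm.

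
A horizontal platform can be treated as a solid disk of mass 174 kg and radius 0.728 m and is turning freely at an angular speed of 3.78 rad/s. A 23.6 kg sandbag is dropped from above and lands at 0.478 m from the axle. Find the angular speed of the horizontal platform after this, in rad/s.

ω_f ≈ 3.38 rad/s

No external torque acts about the axle; L_before = L_after.
I_p = ½(174)(0.728)² = 46.11 kg·m².
Added inertia Σmr² = (23.6)(0.478)² = 5.392 kg·m²; I_f = 46.11 + 5.392 = 51.50 kg·m².
ω_f = I_p ω_i / I_f = (46.11)(3.78) / 51.50 = 3.384 rad/s.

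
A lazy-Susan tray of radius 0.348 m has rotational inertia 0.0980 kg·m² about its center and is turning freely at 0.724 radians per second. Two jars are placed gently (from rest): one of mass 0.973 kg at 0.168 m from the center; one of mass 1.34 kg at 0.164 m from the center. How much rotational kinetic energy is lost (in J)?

No external torque acts about the center; L_before = L_after.
Added inertia Σmr² = (0.973)(0.168)² + (1.34)(0.164)² = 0.06350 kg·m²; I_f = 0.09800 + 0.06350 = 0.1615 kg·m².
ω_f = I_p ω_i / I_f = (0.09800)(0.724) / 0.1615 = 0.4393 rad/s.
KE_i = ½(0.09800)(0.7240 rad/s)² = 0.02568 J; KE_f = ½(0.1615)(0.4393)² = 0.01559 J.

energy lost ≈ 0.0101 J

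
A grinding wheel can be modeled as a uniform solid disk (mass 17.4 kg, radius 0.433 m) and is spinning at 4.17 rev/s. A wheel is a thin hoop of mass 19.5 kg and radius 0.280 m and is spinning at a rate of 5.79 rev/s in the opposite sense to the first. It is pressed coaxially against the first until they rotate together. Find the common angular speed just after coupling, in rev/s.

The coupling torques are internal; angular momentum about the shared axis is conserved.
Moments of inertia: I_A = ½(17.4)(0.433)² = 1.631 kg·m²; I_B = (19.5)(0.280)² = 1.529 kg·m².
Taking A's sense as positive: L = (1.631)(4.17) − (1.529)(5.79) = -2.050 kg·m²·rev/s.
Combined I = 1.631 + 1.529 = 3.160 kg·m².
ω_f = L / I = -2.050 / 3.160 = -0.6487 rev/s.

|ω_f| ≈ 0.649 rev/s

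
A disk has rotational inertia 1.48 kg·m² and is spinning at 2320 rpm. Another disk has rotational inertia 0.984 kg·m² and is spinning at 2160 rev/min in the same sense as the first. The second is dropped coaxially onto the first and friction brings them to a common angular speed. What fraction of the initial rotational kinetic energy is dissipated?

The coupling torques are internal; angular momentum about the shared axis is conserved.
Taking A's sense as positive: L = (1.480)(2320) + (0.9840)(2160) = 5559 kg·m²·rpm.
Combined I = 1.480 + 0.9840 = 2.464 kg·m².
ω_f = L / I = 5559 / 2.464 = 2256 rpm.
KE_i = ½ΣIω² = 68850 J; KE_f = ½(2.464)(236.3)² = 68770 J.
Fraction dissipated = (KE_i − KE_f)/KE_i = 0.001205.

fraction ≈ 0.00120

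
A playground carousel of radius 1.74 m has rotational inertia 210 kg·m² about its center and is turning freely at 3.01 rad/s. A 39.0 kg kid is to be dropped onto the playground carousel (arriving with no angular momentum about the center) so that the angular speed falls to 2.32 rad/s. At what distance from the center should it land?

The added mass arrives with no angular momentum about the center, and any external torque about the center is negligible, so the system's angular momentum is conserved.
I_p ω_i = (I_p + m r²) ω_f ⇒ m r² = I_p(ω_i/ω_f − 1) = 210.0(3.01/2.32 − 1) = 62.46 kg·m².
r = √(62.46/39.0) = 1.265 m.

r ≈ 1.27 m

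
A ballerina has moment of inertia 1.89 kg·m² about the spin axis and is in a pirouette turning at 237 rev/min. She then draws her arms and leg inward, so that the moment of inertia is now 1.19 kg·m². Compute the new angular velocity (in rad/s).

ω₂ ≈ 39.4 rad/s

Angular momentum about the spin axis is conserved since the torque about it is zero.
ω₂ = I₁ω₁ / I₂ = (1.890)(237 rpm) / (1.190) = 376.4 rpm = 39.42 rad/s.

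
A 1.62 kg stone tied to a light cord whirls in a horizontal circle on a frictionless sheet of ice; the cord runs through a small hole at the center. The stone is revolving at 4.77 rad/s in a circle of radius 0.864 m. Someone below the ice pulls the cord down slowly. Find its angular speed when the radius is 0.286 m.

The constraining force is radial, so m r² ω about the center is conserved.
ω₂ = ω₁ (r₁/r₂)² = (4.77)(0.864/0.286)² = 43.53 rad/s.

ω₂ ≈ 43.5 rad/s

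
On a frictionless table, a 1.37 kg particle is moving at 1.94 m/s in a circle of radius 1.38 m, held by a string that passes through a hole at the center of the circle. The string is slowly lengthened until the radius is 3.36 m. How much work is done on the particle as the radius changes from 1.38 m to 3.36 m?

Central (radial) force ⇒ zero torque about the center ⇒ m v r is constant.
v₂ = v₁ r₁ / r₂ = (1.94)(1.38) / (3.36) = 0.7968 m/s.
W = ΔKE = ½m(v₂² − v₁²) = -2.143 J.

W ≈ -2.14 J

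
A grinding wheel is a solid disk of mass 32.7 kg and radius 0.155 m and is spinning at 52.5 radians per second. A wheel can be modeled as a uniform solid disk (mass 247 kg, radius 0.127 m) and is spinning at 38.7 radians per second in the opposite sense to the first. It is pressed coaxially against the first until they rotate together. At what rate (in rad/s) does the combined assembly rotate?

|ω_f| ≈ 23.7 rad/s

No external torque acts about the common axis, so total angular momentum is conserved.
Moments of inertia: I_A = ½(32.7)(0.155)² = 0.3928 kg·m²; I_B = ½(247)(0.127)² = 1.992 kg·m².
Taking A's sense as positive: L = (0.3928)(52.5) − (1.992)(38.7) = -56.47 kg·m²·rad/s.
Combined I = 0.3928 + 1.992 = 2.385 kg·m².
ω_f = L / I = -56.47 / 2.385 = -23.68 rad/s.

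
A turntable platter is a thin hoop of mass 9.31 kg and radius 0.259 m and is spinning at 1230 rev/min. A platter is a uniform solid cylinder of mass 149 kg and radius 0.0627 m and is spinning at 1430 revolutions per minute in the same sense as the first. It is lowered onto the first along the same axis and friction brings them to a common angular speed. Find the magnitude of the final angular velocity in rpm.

No external torque acts about the common axis, so total angular momentum is conserved.
Moments of inertia: I_A = (9.31)(0.259)² = 0.6245 kg·m²; I_B = ½(149)(0.0627)² = 0.2929 kg·m².
Taking A's sense as positive: L = (0.6245)(1230) + (0.2929)(1430) = 1187 kg·m²·rpm.
Combined I = 0.6245 + 0.2929 = 0.9174 kg·m².
ω_f = L / I = 1187 / 0.9174 = 1294 rpm.

|ω_f| ≈ 1290 rpm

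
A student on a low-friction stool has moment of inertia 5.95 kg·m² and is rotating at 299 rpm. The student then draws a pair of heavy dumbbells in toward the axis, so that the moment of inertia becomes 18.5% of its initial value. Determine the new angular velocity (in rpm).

ω₂ ≈ 1620 rpm

Angular momentum about the spin axis is conserved since the torque about it is zero.
I₂ = 0.185 × 5.95 = 1.101 kg·m².
ω₂ = I₁ω₁ / I₂ = (5.950)(299 rpm) / (1.101) = 1616 rpm.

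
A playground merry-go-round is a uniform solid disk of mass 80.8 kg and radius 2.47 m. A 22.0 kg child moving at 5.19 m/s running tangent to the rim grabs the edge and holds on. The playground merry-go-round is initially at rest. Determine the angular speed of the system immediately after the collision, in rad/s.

|ω_f| ≈ 0.741 rad/s

About the axle the impulsive forces during the collision are internal, so angular momentum about that axis is conserved.
I_p = ½(80.8)(2.47)² = 246.5 kg·m². Taking the sense of the child's angular momentum as positive, L_{child} = m v R = (22.0)(5.19)(2.47) = 282.0 kg·m²/s.
L_i = 0 + 282.0 = 282.0 kg·m²/s.
After sticking, I_f = I_p + m R² = 246.5 + (22.0)(2.47)² = 380.7 kg·m².
ω_f = L_i / I_f = 282.0 / 380.7 = 0.7408 rad/s.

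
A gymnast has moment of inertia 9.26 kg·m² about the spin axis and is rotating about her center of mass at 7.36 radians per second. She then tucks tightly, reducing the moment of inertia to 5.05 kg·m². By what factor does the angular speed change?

Angular momentum about the spin axis is conserved since the torque about it is zero.
ω₂/ω₁ = I₁/I₂ = 9.260 / 5.050 = 1.834.

ω₂/ω₁ ≈ 1.83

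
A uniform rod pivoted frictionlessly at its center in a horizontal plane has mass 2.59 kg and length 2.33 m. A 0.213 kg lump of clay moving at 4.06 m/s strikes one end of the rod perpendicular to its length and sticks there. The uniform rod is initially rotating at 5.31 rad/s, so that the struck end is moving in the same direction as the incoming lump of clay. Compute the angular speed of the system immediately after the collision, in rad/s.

|ω_f| ≈ 4.95 rad/s

The axle reaction passes through the pivot and exerts no torque about it; angular momentum about the pivot is conserved through the impact.
I_p = (1/12)(2.59)(2.33)² = 1.172 kg·m². Taking the sense of the lump of clay's angular momentum as positive, L_{lump} = m v R = (0.213)(4.06)(2.33/2) = 1.007 kg·m²/s.
L_i = +I_p ω_p + m v R = +(1.172)(5.31) + 1.007 = 7.229 kg·m²/s.
After sticking, I_f = I_p + m R² = 1.172 + (0.213)(2.33/2)² = 1.461 kg·m².
ω_f = L_i / I_f = 7.229 / 1.461 = 4.949 rad/s.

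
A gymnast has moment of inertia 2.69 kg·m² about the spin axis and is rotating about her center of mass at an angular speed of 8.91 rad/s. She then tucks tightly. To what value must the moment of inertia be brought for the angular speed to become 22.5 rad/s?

I₂ ≈ 1.07 kg·m²

No external torque acts about the spin axis, so angular momentum is conserved.
I₂ = I₁ω₁ / ω₂ = (2.69)(8.91) / (22.5) = 1.065 kg·m².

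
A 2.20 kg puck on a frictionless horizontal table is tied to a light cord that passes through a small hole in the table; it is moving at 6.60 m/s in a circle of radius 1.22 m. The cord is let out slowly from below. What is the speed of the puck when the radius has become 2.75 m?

v₂ ≈ 2.93 m/s

The only horizontal force on the mass is along the cord (radial), so it exerts no torque about the hole and angular momentum m v r is conserved.
v₂ = v₁ r₁ / r₂ = (6.60)(1.22) / (2.75) = 2.928 m/s.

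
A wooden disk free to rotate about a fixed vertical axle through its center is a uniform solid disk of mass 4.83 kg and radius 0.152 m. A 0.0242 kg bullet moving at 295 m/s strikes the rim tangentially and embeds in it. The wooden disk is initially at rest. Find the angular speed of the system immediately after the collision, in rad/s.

About the axle the impulsive forces during the collision are internal, so angular momentum about that axis is conserved.
I_p = ½(4.83)(0.152)² = 0.05580 kg·m². Taking the sense of the bullet's angular momentum as positive, L_{bullet} = m v R = (0.0242)(295)(0.152) = 1.085 kg·m²/s.
L_i = 0 + 1.085 = 1.085 kg·m²/s.
After sticking, I_f = I_p + m R² = 0.05580 + (0.0242)(0.152)² = 0.05636 kg·m².
ω_f = L_i / I_f = 1.085 / 0.05636 = 19.26 rad/s.

|ω_f| ≈ 19.3 rad/s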